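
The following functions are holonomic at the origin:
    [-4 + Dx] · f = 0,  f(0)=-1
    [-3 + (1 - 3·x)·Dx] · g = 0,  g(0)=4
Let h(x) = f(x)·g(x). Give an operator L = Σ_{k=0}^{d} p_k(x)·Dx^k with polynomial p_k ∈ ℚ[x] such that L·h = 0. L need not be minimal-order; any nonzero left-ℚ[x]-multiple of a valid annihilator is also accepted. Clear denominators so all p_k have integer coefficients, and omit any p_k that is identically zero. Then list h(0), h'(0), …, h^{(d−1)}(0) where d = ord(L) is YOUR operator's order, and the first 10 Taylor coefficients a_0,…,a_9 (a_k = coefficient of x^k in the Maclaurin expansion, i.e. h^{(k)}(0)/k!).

f: a_k = -1, -4, -8, -32/3, -32/3, -128/15, -256/45, -1024/315, -512/315, -2048/2835, …
g: a_k = 4, 12, 36, 108, 324, 972, 2916, 8748, 26244, 78732, …
h₀=f·g: eliminate ⇒ L₀, order ≤ 1·1.
L = (7 - 12·x) + (-1 + 3·x)·Dx  (order 1).
h: a_k = -4, -28, -116, -1172/3, -3644/3, -55172/15, -497572/45, -10453108/315, -4480196/45, -846765236/2835, …
ICs: h(0) = -4.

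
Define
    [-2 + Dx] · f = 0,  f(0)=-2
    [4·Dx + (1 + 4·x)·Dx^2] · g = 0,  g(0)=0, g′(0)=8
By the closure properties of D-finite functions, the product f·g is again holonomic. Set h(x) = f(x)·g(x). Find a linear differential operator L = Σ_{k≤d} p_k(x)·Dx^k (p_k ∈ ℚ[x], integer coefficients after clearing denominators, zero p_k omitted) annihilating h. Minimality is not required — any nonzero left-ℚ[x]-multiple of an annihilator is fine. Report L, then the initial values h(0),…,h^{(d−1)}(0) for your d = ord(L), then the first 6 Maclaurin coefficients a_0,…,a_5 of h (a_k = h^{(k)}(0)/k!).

L = (-4 + 16·x) - 16·x·Dx + (1 + 4·x)·Dx^2  (order 2).
h: a_k = 0, -16, 0, -160/3, 128, -6688/15, …
ICs: h(0) = 0, h′(0) = -16.

f: a_k = -2, -4, -4, -8/3, -4/3, -8/15, …
g: a_k = 0, 8, -16, 128/3, -128, 2048/5, …
Sym-product of L_f,L_g gives L₀ (≤ ord 2).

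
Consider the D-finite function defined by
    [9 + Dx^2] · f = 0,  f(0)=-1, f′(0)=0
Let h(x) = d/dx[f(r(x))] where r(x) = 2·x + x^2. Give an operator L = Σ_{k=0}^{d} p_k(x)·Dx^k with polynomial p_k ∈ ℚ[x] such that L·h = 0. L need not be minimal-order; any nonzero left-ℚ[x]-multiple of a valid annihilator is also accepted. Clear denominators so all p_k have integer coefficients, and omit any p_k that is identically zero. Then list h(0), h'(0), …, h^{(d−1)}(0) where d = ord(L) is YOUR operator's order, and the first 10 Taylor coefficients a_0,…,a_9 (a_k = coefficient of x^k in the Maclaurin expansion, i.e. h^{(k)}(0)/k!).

L = (39 + 144·x + 216·x^2 + 144·x^3 + 36·x^4) + (-3 - 3·x)·Dx + (1 + 2·x + x^2)·Dx^2  (order 2).
h: a_k = 0, 36, 54, -198, -540, -486/5, 5859/5, 55431/35, -1458/35, -149931/70, …
ICs: h(0) = 0, h′(0) = 36.

f: a_k = -1, 0, 9/2, 0, -27/8, 0, 81/80, 0, -729/4480, 0, …
Change of var in L_f (x↦r) gives L₀.
Derive L from L₀ (diff closure).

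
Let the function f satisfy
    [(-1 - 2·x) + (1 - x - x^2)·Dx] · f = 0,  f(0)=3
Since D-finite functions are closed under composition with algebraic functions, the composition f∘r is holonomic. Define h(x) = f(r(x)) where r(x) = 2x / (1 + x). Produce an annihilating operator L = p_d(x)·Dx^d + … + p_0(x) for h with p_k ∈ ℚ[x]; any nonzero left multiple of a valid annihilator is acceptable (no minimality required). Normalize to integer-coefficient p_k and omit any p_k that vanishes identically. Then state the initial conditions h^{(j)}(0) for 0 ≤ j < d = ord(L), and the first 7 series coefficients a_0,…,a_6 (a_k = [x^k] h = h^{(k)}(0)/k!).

f: a_k = 3, 3, 6, 9, 15, 24, 39, …
f∘r: x↦r, Dx↦Dx/r' in L_f ⇒ L₀.
L = (2 + 10·x) + (-1 - x + 5·x^2 + 5·x^3)·Dx  (order 1).
h: a_k = 3, 6, 18, 30, 90, 150, 450, …
ICs: h(0) = 3.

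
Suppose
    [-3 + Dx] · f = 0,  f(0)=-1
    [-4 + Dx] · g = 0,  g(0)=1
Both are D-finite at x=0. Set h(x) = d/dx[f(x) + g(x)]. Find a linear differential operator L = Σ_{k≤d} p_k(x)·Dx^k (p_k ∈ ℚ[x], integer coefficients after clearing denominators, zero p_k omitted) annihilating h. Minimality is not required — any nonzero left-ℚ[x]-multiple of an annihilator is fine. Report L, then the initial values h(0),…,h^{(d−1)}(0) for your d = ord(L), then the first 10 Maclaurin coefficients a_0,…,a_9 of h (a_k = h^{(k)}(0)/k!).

f: a_k = -1, -3, -9/2, -9/2, -27/8, -81/40, -81/80, -243/560, -729/4480, -243/4480, …
g: a_k = 1, 4, 8, 32/3, 32/3, 128/15, 256/45, 1024/315, 512/315, 2048/2835, …
L₀ := lclm(L_f,L_g); ord L₀ ≤ 1+1.
Derive L from L₀ (diff closure).
L = 12 - 7·Dx + Dx^2  (order 2).
h: a_k = 1, 7, 37/2, 175/6, 781/24, 3367/120, 14197/720, 1685/144, 242461/40320, 141361/51840, …
ICs: h(0) = 1, h′(0) = 7.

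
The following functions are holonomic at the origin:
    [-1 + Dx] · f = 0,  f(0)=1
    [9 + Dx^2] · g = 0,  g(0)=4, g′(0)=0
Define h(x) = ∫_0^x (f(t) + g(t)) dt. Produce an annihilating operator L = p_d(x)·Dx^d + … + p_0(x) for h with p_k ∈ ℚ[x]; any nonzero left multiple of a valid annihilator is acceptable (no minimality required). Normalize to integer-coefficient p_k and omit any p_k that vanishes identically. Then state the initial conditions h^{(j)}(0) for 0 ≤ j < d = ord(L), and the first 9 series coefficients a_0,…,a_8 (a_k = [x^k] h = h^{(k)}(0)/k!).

f: a_k = 1, 1, 1/2, 1/6, 1/24, 1/120, 1/720, 1/5040, 1/40320, …
g: a_k = 4, 0, -18, 0, 27/2, 0, -81/20, 0, 729/1120, …
f+g: L₀ = lclm(L_f,L_g), ord ≤ 1+2.
Integrate: L := L₀·Dx.
L = -9·Dx + 9·Dx^2 - Dx^3 + Dx^4  (order 4).
h: a_k = 0, 5, 1/2, -35/6, 1/24, 65/24, 1/720, -583/1008, 1/40320, …
ICs: h(0) = 0, h′(0) = 5, h′′(0) = 1, h′′′(0) = -35.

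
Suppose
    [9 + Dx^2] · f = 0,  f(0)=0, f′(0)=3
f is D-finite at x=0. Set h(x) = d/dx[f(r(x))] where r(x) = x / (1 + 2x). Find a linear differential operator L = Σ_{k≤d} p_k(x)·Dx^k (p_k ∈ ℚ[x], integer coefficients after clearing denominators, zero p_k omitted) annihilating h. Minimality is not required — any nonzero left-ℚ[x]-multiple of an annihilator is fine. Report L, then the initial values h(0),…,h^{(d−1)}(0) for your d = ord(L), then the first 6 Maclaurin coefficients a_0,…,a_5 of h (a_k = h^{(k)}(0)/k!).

L = (33 + 96·x + 96·x^2) + (12 + 72·x + 144·x^2 + 96·x^3)·Dx + (1 + 8·x + 24·x^2 + 32·x^3 + 16·x^4)·Dx^2  (order 2).
h: a_k = 3, -12, 45/2, 12, -2319/8, 2925/2, …
ICs: h(0) = 3, h′(0) = -12.

f: a_k = 0, 3, 0, -9/2, 0, 81/40, …
f∘r: x↦r, Dx↦Dx/r' in L_f ⇒ L₀.
h₀' ⇒ L via d/dx closure of L₀.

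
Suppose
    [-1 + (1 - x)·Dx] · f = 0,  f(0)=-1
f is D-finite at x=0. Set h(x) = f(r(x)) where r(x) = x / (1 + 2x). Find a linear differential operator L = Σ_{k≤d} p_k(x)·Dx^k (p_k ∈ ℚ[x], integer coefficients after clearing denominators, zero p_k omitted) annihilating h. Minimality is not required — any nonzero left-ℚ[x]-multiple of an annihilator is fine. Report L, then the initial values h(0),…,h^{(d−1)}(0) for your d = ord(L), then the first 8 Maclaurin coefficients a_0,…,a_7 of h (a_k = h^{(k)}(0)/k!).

f: a_k = -1, -1, -1, -1, -1, -1, -1, -1, …
Substitute x→r, Dx→(1/r')Dx; clear ⇒ L₀.
L = -1 + (1 + 3·x + 2·x^2)·Dx  (order 1).
h: a_k = -1, -1, 1, -1, 1, -1, 1, -1, …
ICs: h(0) = -1.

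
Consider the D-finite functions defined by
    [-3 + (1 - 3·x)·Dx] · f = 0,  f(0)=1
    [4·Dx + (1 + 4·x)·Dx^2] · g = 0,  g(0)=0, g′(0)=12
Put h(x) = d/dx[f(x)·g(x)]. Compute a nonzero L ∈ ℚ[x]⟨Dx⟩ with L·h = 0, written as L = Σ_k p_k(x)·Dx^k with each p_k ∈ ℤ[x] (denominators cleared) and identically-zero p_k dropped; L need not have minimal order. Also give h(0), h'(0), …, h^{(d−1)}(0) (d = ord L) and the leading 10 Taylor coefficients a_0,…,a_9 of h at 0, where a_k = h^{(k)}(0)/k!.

f: a_k = 1, 3, 9, 27, 81, 243, 729, 2187, 6561, 19683, …
g: a_k = 0, 12, -24, 64, -192, 3072/5, -2048, 49152/7, -24576, 262144/3, …
L₀ := L_f ⊗_s L_g (sym. prod.), ord ≤ 2.
Differentiate: ansatz ord ≤ ord L₀ ⇒ L.
L = 48 + (1 + 60·x)·Dx + (-1 - x + 12·x^2)·Dx^2  (order 2).
h: a_k = 12, 24, 300, 432, 4692, 23016/5, 326316/5, 950304/35, 30732396/35, -1531832/7, …
ICs: h(0) = 12, h′(0) = 24.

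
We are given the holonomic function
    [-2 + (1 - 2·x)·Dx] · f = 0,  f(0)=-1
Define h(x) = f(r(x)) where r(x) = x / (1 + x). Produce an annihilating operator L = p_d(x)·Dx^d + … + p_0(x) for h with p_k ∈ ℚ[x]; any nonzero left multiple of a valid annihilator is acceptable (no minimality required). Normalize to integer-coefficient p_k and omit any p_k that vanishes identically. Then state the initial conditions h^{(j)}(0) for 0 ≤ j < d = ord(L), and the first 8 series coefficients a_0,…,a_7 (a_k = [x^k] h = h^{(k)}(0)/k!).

L = 2 + (-1 + x^2)·Dx  (order 1).
h: a_k = -1, -2, -2, -2, -2, -2, -2, -2, …
ICs: h(0) = -1.

f: a_k = -1, -2, -4, -8, -16, -32, -64, -128, …
L₀ from L_f via x↦r, Dx↦r'^{-1}Dx.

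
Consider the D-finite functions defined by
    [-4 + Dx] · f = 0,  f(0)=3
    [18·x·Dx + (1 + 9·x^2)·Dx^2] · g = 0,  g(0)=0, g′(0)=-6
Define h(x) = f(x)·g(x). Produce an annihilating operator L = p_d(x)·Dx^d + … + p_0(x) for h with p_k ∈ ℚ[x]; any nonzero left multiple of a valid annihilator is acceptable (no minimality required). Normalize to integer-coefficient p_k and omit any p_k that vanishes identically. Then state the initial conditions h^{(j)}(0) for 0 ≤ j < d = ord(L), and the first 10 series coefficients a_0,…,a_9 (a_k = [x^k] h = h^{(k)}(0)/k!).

f: a_k = 3, 12, 24, 32, 32, 128/5, 256/15, 1024/105, 512/105, 2048/945, …
g: a_k = 0, -6, 0, 18, 0, -486/5, 0, 4374/7, 0, -4374, …
Sym-product of L_f,L_g gives L₀ (≤ ord 2).
L = (16 - 72·x + 144·x^2) + (-8 + 18·x - 72·x^2)·Dx + (1 + 9·x^2)·Dx^2  (order 2).
h: a_k = 0, -18, -72, -90, 24, -258/5, -744, 538/35, 167656/35, -33526/35, …
ICs: h(0) = 0, h′(0) = -18.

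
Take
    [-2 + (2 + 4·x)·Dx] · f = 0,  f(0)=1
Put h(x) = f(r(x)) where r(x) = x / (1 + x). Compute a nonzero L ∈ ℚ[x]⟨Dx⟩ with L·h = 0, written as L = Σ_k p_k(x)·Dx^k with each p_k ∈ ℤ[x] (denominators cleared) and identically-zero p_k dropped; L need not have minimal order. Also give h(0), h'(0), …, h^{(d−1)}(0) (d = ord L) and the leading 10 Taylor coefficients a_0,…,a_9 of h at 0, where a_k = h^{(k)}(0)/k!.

L = -1 + (1 + 4·x + 3·x^2)·Dx  (order 1).
h: a_k = 1, 1, -3/2, 5/2, -37/8, 75/8, -327/16, 753/16, -14445/128, 35699/128, …
ICs: h(0) = 1.

f: a_k = 1, 1, -1/2, 1/2, -5/8, 7/8, -21/16, 33/16, -429/128, 715/128, …
L₀ from L_f via x↦r, Dx↦r'^{-1}Dx.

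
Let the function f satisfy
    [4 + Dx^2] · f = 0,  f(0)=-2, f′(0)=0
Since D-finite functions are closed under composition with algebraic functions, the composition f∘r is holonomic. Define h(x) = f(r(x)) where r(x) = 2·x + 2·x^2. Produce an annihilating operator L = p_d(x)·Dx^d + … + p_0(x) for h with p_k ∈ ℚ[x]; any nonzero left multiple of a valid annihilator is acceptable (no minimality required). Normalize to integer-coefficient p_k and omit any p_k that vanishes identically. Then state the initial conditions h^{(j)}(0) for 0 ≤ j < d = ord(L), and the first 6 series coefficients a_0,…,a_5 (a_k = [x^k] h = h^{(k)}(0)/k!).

f: a_k = -2, 0, 4, 0, -4/3, 0, …
f∘r: x↦r, Dx↦Dx/r' in L_f ⇒ L₀.
L = (16 + 96·x + 192·x^2 + 128·x^3) - 2·Dx + (1 + 2·x)·Dx^2  (order 2).
h: a_k = -2, 0, 16, 32, -16/3, -256/3, …
ICs: h(0) = -2, h′(0) = 0.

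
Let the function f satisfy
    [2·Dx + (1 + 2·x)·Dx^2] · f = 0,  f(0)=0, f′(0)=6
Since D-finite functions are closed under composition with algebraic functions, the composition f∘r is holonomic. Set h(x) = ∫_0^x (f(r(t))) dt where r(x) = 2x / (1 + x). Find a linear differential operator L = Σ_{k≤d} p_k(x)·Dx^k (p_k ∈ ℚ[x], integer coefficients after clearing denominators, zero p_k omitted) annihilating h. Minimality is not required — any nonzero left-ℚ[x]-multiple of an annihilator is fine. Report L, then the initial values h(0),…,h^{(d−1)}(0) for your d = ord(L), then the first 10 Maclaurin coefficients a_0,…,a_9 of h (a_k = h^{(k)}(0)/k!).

L = (6 + 10·x)·Dx^2 + (1 + 6·x + 5·x^2)·Dx^3  (order 3).
h: a_k = 0, 0, 6, -12, 31, -468/5, 1562/5, -1116, 58593/14, -16276, …
ICs: h(0) = 0, h′(0) = 0, h′′(0) = 12.

f: a_k = 0, 6, -6, 8, -12, 96/5, -32, 384/7, -96, 512/3, …
Substitute x→r, Dx→(1/r')Dx; clear ⇒ L₀.
Integrate: L := L₀·Dx.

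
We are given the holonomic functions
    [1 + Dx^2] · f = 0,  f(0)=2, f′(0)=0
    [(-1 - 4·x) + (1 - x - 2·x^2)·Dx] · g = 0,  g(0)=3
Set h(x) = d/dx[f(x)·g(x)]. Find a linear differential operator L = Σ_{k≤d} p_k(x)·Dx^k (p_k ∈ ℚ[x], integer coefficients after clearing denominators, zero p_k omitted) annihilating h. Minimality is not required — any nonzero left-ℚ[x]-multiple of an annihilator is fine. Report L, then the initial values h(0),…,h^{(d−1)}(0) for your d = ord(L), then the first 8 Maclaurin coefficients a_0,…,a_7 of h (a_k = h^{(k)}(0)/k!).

f: a_k = 2, 0, -1, 0, 1/12, 0, -1/360, 0, …
g: a_k = 3, 3, 9, 15, 33, 63, 129, 255, …
Product ⇒ symmetric product L₀, ord ≤ 2.
h₀' ⇒ L via d/dx closure of L₀.
L = (31 - 2·x - 3·x^2 + 4·x^3 + 4·x^4) + (10 + 42·x + 12·x^2 + 16·x^3)·Dx + (-3 + 2·x + 5·x^2 + 4·x^3 + 4·x^4)·Dx^2  (order 2).
h: a_k = 6, 30, 81, 229, 2225/4, 27089/20, 376523/120, 6046153/840, …
ICs: h(0) = 6, h′(0) = 30.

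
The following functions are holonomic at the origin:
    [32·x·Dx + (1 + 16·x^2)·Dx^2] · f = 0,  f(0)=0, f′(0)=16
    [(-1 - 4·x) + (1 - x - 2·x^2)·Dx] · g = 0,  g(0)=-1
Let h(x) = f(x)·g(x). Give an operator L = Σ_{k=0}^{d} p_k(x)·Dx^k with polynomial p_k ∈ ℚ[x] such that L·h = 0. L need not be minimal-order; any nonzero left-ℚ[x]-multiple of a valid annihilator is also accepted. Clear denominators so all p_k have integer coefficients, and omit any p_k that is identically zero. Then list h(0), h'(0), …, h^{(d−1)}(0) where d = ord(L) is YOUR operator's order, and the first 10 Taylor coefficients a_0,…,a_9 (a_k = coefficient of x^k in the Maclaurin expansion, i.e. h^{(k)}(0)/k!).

L = (4 + 32·x + 192·x^2) + (2 - 24·x + 64·x^2 + 192·x^3)·Dx + (-1 + x - 14·x^2 + 16·x^3 + 32·x^4)·Dx^2  (order 2).
h: a_k = 0, -16, -16, 112/3, 16/3, -3696/5, -10928/15, 751312/105, 39888/7, -30397328/315, …
ICs: h(0) = 0, h′(0) = -16.

f: a_k = 0, 16, 0, -256/3, 0, 4096/5, 0, -65536/7, 0, 1048576/9, …
g: a_k = -1, -1, -3, -5, -11, -21, -43, -85, -171, -341, …
Sym-product of L_f,L_g gives L₀ (≤ ord 2).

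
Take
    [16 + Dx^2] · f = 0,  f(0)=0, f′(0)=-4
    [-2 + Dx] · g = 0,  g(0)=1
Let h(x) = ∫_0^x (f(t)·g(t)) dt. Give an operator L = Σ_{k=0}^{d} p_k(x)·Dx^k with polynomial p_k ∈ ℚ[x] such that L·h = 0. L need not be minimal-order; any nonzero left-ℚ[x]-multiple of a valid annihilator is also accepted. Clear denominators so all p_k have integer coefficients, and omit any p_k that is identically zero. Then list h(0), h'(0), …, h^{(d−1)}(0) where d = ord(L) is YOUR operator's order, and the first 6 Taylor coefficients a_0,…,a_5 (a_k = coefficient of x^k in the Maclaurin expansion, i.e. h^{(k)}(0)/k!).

L = 20·Dx - 4·Dx^2 + Dx^3  (order 3).
h: a_k = 0, 0, -2, -8/3, 2/3, 16/5, …
ICs: h(0) = 0, h′(0) = 0, h′′(0) = -4.

f: a_k = 0, -4, 0, 32/3, 0, -128/15, …
g: a_k = 1, 2, 2, 4/3, 2/3, 4/15, …
Product ⇒ symmetric product L₀, ord ≤ 2.
h=∫h₀ ⇒ L = L₀·Dx.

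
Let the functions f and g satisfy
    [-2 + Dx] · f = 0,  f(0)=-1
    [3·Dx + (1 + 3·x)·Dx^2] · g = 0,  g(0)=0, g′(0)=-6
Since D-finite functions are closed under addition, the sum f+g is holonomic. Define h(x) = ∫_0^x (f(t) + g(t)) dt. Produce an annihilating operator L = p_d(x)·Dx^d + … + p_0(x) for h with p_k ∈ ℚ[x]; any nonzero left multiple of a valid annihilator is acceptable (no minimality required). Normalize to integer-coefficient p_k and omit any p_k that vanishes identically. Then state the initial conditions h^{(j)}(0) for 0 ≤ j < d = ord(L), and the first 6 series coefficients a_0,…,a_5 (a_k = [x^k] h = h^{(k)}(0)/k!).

f: a_k = -1, -2, -2, -4/3, -2/3, -4/15, …
g: a_k = 0, -6, 9, -18, 81/2, -486/5, …
L₀ := lclm(L_f,L_g); ord L₀ ≤ 1+2.
h=∫₀ˣh₀: take L = L₀·Dx.
L = (-48 - 36·x)·Dx^2 + (14 - 24·x - 36·x^2)·Dx^3 + (5 + 21·x + 18·x^2)·Dx^4  (order 4).
h: a_k = 0, -1, -4, 7/3, -29/6, 239/30, …
ICs: h(0) = 0, h′(0) = -1, h′′(0) = -8, h′′′(0) = 14.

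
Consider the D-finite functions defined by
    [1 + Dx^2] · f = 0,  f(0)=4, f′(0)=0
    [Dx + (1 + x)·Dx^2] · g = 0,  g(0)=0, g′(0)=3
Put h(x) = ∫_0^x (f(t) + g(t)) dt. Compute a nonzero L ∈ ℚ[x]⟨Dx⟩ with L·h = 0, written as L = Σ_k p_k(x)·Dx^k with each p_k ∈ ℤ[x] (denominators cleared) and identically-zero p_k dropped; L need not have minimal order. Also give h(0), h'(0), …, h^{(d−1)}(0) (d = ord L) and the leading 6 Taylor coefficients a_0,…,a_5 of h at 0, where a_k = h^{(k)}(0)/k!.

L = (7 + 2·x + x^2)·Dx^2 + (3 + 5·x + 3·x^2 + x^3)·Dx^3 + (7 + 2·x + x^2)·Dx^4 + (3 + 5·x + 3·x^2 + x^3)·Dx^5  (order 5).
h: a_k = 0, 4, 3/2, -7/6, 1/4, -7/60, …
ICs: h(0) = 0, h′(0) = 4, h′′(0) = 3, h′′′(0) = -7, h′′′′(0) = 6.

f: a_k = 4, 0, -2, 0, 1/6, 0, …
g: a_k = 0, 3, -3/2, 1, -3/4, 3/5, …
L₀ := lclm(L_f,L_g); ord L₀ ≤ 2+2.
h=∫₀ˣh₀: take L = L₀·Dx.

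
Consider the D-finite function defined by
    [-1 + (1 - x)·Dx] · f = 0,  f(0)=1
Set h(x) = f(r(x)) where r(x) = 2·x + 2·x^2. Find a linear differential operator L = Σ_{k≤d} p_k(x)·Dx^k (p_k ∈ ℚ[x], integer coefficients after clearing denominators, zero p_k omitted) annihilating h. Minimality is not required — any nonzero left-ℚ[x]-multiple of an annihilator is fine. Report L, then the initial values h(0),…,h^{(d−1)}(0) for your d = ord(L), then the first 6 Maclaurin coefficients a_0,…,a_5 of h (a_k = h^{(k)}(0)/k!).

f: a_k = 1, 1, 1, 1, 1, 1, …
h₀=f(r): pull back L_f along r ⇒ L₀.
L = (2 + 4·x) + (-1 + 2·x + 2·x^2)·Dx  (order 1).
h: a_k = 1, 2, 6, 16, 44, 120, …
ICs: h(0) = 1.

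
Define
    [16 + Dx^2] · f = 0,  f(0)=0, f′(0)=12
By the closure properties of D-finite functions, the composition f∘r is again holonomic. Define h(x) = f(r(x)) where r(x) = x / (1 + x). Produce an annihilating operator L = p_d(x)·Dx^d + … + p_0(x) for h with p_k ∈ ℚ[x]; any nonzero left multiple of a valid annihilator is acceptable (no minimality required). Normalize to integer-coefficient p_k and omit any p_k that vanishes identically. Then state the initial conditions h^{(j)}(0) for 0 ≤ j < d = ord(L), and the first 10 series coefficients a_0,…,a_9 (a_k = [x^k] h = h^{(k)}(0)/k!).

f: a_k = 0, 12, 0, -32, 0, 128/5, 0, -1024/105, 0, 2048/945, …
Substitute x→r, Dx→(1/r')Dx; clear ⇒ L₀.
L = 16 + (2 + 6·x + 6·x^2 + 2·x^3)·Dx + (1 + 4·x + 6·x^2 + 4·x^3 + x^4)·Dx^2  (order 2).
h: a_k = 0, 12, -12, -20, 84, -772/5, 180, -9844/105, -2516/15, 120412/189, …
ICs: h(0) = 0, h′(0) = 12.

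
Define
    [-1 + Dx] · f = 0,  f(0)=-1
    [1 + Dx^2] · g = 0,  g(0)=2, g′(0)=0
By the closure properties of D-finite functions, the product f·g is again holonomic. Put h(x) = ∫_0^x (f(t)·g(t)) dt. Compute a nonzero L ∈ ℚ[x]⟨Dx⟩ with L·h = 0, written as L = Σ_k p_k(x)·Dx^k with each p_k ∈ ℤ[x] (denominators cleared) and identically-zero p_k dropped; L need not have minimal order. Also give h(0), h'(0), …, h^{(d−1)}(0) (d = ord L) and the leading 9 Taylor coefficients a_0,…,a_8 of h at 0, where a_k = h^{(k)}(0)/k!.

f: a_k = -1, -1, -1/2, -1/6, -1/24, -1/120, -1/720, -1/5040, -1/40320, …
g: a_k = 2, 0, -1, 0, 1/12, 0, -1/360, 0, 1/20160, …
L₀ := L_f ⊗_s L_g (sym. prod.), ord ≤ 2.
Integrate: L := L₀·Dx.
L = 2·Dx - 2·Dx^2 + Dx^3  (order 3).
h: a_k = 0, -2, -1, 0, 1/6, 1/15, 1/90, 0, -1/2520, …
ICs: h(0) = 0, h′(0) = -2, h′′(0) = -2.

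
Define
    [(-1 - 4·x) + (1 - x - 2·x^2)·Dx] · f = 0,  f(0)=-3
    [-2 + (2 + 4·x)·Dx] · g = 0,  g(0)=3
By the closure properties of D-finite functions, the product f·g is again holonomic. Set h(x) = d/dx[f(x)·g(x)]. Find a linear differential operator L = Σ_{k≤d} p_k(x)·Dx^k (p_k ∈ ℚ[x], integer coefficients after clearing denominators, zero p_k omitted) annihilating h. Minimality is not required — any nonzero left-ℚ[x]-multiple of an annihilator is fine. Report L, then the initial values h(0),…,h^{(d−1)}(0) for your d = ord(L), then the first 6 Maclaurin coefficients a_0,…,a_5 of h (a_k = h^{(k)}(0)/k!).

L = (7 + 48·x + 99·x^2 + 100·x^3 + 60·x^4) + (-2 - 7·x - 3·x^2 + 22·x^3 + 44·x^4 + 24·x^5)·Dx  (order 1).
h: a_k = -18, -63, -216, -1035/2, -5625/4, -25353/8, …
ICs: h(0) = -18.

f: a_k = -3, -3, -9, -15, -33, -63, …
g: a_k = 3, 3, -3/2, 3/2, -15/8, 21/8, …
Sym-product of L_f,L_g gives L₀ (≤ ord 1).
h₀' ⇒ L via d/dx closure of L₀.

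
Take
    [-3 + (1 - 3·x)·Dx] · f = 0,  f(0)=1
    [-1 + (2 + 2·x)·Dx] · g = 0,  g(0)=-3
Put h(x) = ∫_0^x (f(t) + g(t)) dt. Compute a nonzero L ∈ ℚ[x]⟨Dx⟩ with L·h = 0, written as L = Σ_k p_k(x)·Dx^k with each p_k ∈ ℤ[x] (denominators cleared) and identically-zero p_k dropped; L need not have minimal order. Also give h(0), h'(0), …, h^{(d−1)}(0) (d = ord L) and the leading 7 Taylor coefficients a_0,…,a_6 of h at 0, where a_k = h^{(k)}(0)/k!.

L = (-39 - 27·x)·Dx + (73 + 138·x + 81·x^2)·Dx^2 + (-10 + 2·x + 66·x^2 + 54·x^3)·Dx^3  (order 3).
h: a_k = 0, -2, 3/4, 25/8, 429/64, 10383/640, 20729/512, …
ICs: h(0) = 0, h′(0) = -2, h′′(0) = 3/2.

f: a_k = 1, 3, 9, 27, 81, 243, 729, …
g: a_k = -3, -3/2, 3/8, -3/16, 15/128, -21/256, 63/1024, …
f+g: L₀ = lclm(L_f,L_g), ord ≤ 1+1.
∫: right-multiply L₀ by Dx.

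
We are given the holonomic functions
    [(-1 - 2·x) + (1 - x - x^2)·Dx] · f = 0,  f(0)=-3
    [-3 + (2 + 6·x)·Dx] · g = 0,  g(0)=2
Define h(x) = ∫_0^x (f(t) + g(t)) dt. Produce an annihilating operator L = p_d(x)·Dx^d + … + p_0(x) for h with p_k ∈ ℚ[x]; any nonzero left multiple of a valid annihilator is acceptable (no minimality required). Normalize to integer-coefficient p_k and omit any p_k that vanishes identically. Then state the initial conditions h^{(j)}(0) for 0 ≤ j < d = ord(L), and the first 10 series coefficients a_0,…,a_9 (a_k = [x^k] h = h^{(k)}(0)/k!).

L = (-33 - 117·x - 117·x^2 - 90·x^3)·Dx + (25 + 102·x + 303·x^2 + 378·x^3 + 225·x^4)·Dx^2 + (2 - 22·x - 90·x^2 + 38·x^3 + 198·x^4 + 90·x^5)·Dx^3  (order 3).
h: a_k = 0, -1, 0, -11/4, -45/32, -273/64, -457/256, -35277/3584, 7659/8192, -1495279/49152, …
ICs: h(0) = 0, h′(0) = -1, h′′(0) = 0.

f: a_k = -3, -3, -6, -9, -15, -24, -39, -63, -102, -165, …
g: a_k = 2, 3, -9/4, 27/8, -405/64, 1701/128, -15309/512, 72171/1024, -2814669/16384, 14073345/32768, …
Weyl lclm of L_f,L_g ⇒ L₀ (ord ≤ 2).
∫: right-multiply L₀ by Dx.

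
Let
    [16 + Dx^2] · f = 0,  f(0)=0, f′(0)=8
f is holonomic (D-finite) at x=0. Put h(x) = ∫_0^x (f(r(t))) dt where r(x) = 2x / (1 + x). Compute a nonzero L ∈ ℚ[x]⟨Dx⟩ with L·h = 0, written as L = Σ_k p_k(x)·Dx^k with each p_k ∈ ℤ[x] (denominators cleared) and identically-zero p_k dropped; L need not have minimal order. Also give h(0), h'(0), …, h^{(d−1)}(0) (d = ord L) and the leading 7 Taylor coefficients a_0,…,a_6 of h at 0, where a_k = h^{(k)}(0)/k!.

L = 64·Dx + (2 + 6·x + 6·x^2 + 2·x^3)·Dx^2 + (1 + 4·x + 6·x^2 + 4·x^3 + x^4)·Dx^3  (order 3).
h: a_k = 0, 0, 8, -16/3, -116/3, 496/5, -3464/45, …
ICs: h(0) = 0, h′(0) = 0, h′′(0) = 16.

f: a_k = 0, 8, 0, -64/3, 0, 256/15, 0, …
h₀=f(r): pull back L_f along r ⇒ L₀.
h=∫h₀ ⇒ L = L₀·Dx.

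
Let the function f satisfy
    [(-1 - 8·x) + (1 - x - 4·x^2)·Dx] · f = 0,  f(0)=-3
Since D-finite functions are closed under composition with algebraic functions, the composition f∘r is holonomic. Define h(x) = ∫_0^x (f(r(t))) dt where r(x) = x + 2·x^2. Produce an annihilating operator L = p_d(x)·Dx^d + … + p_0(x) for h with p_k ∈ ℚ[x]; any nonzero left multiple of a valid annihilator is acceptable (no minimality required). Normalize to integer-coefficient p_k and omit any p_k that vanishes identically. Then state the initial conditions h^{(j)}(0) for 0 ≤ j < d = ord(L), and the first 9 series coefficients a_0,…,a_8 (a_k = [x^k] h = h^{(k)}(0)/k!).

L = (1 + 12·x + 48·x^2 + 64·x^3)·Dx + (-1 + x + 6·x^2 + 16·x^3 + 16·x^4)·Dx^2  (order 2).
h: a_k = 0, -3, -3/2, -7, -87/4, -309/5, -405/2, -4797/7, -18423/8, …
ICs: h(0) = 0, h′(0) = -3.

f: a_k = -3, -3, -15, -27, -87, -195, -543, -1323, -3495, …
Substitute x→r, Dx→(1/r')Dx; clear ⇒ L₀.
h=∫h₀ ⇒ L = L₀·Dx.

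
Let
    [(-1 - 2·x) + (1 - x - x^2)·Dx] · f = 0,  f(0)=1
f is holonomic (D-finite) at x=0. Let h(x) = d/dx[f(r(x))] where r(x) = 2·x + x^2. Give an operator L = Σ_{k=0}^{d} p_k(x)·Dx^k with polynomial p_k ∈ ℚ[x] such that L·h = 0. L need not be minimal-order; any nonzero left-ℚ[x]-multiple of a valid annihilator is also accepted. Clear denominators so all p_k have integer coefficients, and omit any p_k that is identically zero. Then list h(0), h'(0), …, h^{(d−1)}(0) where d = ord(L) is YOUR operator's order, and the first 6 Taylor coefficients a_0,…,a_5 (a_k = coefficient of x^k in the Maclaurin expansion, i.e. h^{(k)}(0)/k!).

f: a_k = 1, 1, 2, 3, 5, 8, …
f∘r: x↦r, Dx↦Dx/r' in L_f ⇒ L₀.
Differentiate: ansatz ord ≤ ord L₀ ⇒ L.
L = (9 + 42·x + 105·x^2 + 164·x^3 + 141·x^4 + 60·x^5 + 10·x^6) + (-1 - 3·x + 9·x^2 + 39·x^3 + 55·x^4 + 39·x^5 + 14·x^6 + 2·x^7)·Dx  (order 1).
h: a_k = 2, 18, 96, 472, 2170, 9570, …
ICs: h(0) = 2.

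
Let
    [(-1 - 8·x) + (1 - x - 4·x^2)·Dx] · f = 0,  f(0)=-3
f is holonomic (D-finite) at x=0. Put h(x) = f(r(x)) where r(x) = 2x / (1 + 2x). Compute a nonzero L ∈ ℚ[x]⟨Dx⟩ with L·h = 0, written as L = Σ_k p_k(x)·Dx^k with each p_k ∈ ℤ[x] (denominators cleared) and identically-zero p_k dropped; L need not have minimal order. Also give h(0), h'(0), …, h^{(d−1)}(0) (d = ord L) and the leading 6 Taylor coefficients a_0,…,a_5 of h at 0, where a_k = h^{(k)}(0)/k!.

L = (2 + 36·x) + (-1 - 4·x + 12·x^2 + 32·x^3)·Dx  (order 1).
h: a_k = -3, -6, -48, 0, -768, 1536, …
ICs: h(0) = -3.

f: a_k = -3, -3, -15, -27, -87, -195, …
Change of var in L_f (x↦r) gives L₀.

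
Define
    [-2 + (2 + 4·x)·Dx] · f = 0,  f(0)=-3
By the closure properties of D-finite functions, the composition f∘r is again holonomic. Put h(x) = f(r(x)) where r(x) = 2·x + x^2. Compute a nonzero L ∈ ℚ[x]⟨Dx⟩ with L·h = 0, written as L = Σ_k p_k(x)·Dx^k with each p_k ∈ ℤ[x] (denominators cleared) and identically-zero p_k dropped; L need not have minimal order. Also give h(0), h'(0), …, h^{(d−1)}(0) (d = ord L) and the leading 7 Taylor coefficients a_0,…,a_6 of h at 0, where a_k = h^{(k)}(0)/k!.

L = (-2 - 2·x) + (1 + 4·x + 2·x^2)·Dx  (order 1).
h: a_k = -3, -6, 3, -6, 27/2, -33, 171/2, …
ICs: h(0) = -3.

f: a_k = -3, -3, 3/2, -3/2, 15/8, -21/8, 63/16, …
f∘r: x↦r, Dx↦Dx/r' in L_f ⇒ L₀.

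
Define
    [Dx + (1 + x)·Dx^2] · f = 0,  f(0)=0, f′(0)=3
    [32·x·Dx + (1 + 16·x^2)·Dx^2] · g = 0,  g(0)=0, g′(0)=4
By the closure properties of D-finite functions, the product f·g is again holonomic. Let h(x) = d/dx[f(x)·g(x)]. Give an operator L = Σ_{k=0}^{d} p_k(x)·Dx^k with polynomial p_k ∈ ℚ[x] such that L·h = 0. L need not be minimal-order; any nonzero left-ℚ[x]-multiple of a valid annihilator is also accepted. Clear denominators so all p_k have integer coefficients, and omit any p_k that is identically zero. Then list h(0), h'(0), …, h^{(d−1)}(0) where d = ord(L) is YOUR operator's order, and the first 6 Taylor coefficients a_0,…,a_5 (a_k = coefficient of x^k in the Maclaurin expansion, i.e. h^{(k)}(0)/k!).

L = (4224 + 8384·x + 204800·x^2 + 531456·x^3 + 491520·x^4 + 212992·x^5 + 262144·x^7) + (4098 + 28864·x + 258368·x^2 + 1045504·x^3 + 1798144·x^4 + 1523712·x^5 + 573440·x^6 + 786432·x^7 + 917504·x^8)·Dx + (132 + 8644·x + 37632·x^2 + 196032·x^3 + 614400·x^4 + 955392·x^5 + 786432·x^6 + 540672·x^7 + 786432·x^8 + 524288·x^9)·Dx^2 + (65 + 258·x + 2497·x^2 + 8576·x^3 + 30336·x^4 + 76800·x^5 + 118272·x^6 + 98304·x^7 + 98304·x^8 + 131072·x^9 + 65536·x^10)·Dx^3  (order 3).
h: a_k = 0, 24, -18, -240, 145, 17864/5, …
ICs: h(0) = 0, h′(0) = 24, h′′(0) = -36.

f: a_k = 0, 3, -3/2, 1, -3/4, 3/5, …
g: a_k = 0, 4, 0, -64/3, 0, 1024/5, …
Product ⇒ symmetric product L₀, ord ≤ 4.
h₀' ⇒ L via d/dx closure of L₀.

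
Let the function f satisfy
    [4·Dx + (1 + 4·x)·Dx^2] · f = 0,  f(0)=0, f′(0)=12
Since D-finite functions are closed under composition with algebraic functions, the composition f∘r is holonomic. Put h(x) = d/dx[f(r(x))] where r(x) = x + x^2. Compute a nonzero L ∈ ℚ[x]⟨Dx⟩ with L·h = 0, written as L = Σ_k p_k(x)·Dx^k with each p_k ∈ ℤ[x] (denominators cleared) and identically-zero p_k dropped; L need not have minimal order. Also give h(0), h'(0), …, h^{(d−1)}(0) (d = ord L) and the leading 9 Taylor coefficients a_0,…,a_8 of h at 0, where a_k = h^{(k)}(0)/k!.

f: a_k = 0, 12, -24, 64, -192, 3072/5, -2048, 49152/7, -24576, …
L₀ from L_f via x↦r, Dx↦r'^{-1}Dx.
Derive L from L₀ (diff closure).
L = 2 + (1 + 2·x)·Dx  (order 1).
h: a_k = 12, -24, 48, -96, 192, -384, 768, -1536, 3072, …
ICs: h(0) = 12.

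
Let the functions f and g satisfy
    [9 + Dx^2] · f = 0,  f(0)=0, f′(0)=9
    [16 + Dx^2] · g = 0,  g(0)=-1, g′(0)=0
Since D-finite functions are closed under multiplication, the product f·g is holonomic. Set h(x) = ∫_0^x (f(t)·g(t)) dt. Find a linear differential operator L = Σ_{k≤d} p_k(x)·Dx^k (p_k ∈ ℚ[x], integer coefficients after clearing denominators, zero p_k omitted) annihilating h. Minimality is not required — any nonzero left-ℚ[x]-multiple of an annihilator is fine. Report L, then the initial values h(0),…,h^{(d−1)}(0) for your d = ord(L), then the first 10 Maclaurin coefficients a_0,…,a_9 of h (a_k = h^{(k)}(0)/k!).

f: a_k = 0, 9, 0, -27/2, 0, 243/40, 0, -729/560, 0, 729/4480, …
g: a_k = -1, 0, 8, 0, -32/3, 0, 256/45, 0, -512/315, 0, …
Sym-product of L_f,L_g gives L₀ (≤ ord 4).
∫: right-multiply L₀ by Dx.
L = 49·Dx + 50·Dx^3 + Dx^5  (order 5).
h: a_k = 0, 0, -9/2, 0, 171/8, 0, -2801/80, 0, 137257/4480, 0, …
ICs: h(0) = 0, h′(0) = 0, h′′(0) = -9, h′′′(0) = 0, h′′′′(0) = 513.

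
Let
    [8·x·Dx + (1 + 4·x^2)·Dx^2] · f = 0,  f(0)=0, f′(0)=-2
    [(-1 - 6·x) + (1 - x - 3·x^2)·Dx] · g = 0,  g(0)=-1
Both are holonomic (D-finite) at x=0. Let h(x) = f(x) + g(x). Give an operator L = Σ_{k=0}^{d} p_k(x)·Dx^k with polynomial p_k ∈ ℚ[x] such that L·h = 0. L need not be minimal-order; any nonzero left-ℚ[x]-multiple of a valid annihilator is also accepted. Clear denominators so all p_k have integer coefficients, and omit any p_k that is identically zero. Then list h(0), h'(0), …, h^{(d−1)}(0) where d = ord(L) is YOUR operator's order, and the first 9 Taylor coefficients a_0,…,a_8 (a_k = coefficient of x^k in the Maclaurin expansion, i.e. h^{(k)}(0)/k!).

f: a_k = 0, -2, 0, 8/3, 0, -32/5, 0, 128/7, 0, …
g: a_k = -1, -1, -4, -7, -19, -40, -97, -217, -508, …
h₀=f+g: left-lcm gives L₀, ord ≤ 3.
L = (32 - 128·x - 1488·x^2 - 2880·x^3 - 8424·x^4 - 2592·x^6)·Dx + (-25 - 160·x - 214·x^2 - 1188·x^3 - 2628·x^4 - 6264·x^5 - 432·x^6 - 2592·x^7)·Dx^2 + (4 + 9·x + 54·x^2 - 66·x^3 - x^4 - 444·x^5 - 720·x^6 - 144·x^7 - 432·x^8)·Dx^3  (order 3).
h: a_k = -1, -3, -4, -13/3, -19, -232/5, -97, -1391/7, -508, …
ICs: h(0) = -1, h′(0) = -3, h′′(0) = -8.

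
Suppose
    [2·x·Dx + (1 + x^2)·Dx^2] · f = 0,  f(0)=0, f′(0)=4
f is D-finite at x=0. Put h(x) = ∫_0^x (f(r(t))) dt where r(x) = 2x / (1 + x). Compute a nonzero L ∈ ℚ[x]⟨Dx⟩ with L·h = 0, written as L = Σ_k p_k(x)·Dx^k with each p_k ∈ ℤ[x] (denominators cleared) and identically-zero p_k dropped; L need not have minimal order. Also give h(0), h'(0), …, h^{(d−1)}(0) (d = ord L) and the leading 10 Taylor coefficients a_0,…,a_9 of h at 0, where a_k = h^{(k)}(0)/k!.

f: a_k = 0, 4, 0, -4/3, 0, 4/5, 0, -4/7, 0, 4/9, …
f∘r: x↦r, Dx↦Dx/r' in L_f ⇒ L₀.
h=∫h₀ ⇒ L = L₀·Dx.
L = (2 + 10·x)·Dx^2 + (1 + 2·x + 5·x^2)·Dx^3  (order 3).
h: a_k = 0, 0, 4, -8/3, -2/3, 24/5, -76/15, -88/21, 139/7, -56/3, …
ICs: h(0) = 0, h′(0) = 0, h′′(0) = 8.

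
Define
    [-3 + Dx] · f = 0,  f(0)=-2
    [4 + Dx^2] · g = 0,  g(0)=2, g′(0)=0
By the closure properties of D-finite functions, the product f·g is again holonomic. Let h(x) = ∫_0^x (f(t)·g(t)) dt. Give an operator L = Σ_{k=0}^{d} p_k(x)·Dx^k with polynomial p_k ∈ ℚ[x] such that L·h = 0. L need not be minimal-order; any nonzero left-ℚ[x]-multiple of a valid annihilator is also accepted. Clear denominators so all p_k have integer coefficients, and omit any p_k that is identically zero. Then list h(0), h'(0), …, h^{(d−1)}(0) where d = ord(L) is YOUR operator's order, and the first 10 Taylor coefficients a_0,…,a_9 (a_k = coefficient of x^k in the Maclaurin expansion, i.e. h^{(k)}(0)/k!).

L = 13·Dx - 6·Dx^2 + Dx^3  (order 3).
h: a_k = 0, -4, -6, -10/3, 3/2, 119/30, 199/60, 407/252, 1483/3360, 239/90720, …
ICs: h(0) = 0, h′(0) = -4, h′′(0) = -12.

f: a_k = -2, -6, -9, -9, -27/4, -81/20, -81/40, -243/280, -729/2240, -243/2240, …
g: a_k = 2, 0, -4, 0, 4/3, 0, -8/45, 0, 4/315, 0, …
f·g: L₀ = L_f ⊗_s L_g, ord ≤ 1·2.
Integrate: L := L₀·Dx.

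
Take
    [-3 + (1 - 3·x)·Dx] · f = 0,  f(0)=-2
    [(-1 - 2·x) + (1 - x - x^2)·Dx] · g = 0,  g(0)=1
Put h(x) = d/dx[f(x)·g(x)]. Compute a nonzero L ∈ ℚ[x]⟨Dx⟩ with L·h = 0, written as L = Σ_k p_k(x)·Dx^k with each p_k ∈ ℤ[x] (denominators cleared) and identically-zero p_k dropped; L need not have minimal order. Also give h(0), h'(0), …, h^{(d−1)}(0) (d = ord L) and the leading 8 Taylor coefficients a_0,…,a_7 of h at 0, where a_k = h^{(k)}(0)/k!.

f: a_k = -2, -6, -18, -54, -162, -486, -1458, -4374, …
g: a_k = 1, 1, 2, 3, 5, 8, 13, 21, …
L₀ := L_f ⊗_s L_g (sym. prod.), ord ≤ 1.
Derive L from L₀ (diff closure).
L = (28 - 66·x - 48·x^2 + 96·x^3 + 108·x^4) + (-4 + 20·x - 15·x^2 - 40·x^3 + 30·x^4 + 27·x^5)·Dx  (order 1).
h: a_k = -8, -56, -270, -1120, -4280, -15564, -54768, -188320, …
ICs: h(0) = -8.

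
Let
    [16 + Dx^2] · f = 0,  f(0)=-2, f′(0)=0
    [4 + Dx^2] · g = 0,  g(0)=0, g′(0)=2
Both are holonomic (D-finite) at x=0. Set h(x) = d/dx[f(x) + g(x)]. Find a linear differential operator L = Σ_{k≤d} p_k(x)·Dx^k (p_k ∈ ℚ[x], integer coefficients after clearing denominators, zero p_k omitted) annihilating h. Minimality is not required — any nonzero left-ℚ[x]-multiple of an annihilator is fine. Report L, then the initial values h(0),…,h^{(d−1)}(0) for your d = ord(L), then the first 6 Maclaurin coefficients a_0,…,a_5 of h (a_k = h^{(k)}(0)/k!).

f: a_k = -2, 0, 16, 0, -64/3, 0, …
g: a_k = 0, 2, 0, -4/3, 0, 4/15, …
f+g: L₀ = lclm(L_f,L_g), ord ≤ 2+2.
h=h₀': d/dx-closure on L₀ ⇒ L.
L = 64 + 20·Dx^2 + Dx^4  (order 4).
h: a_k = 2, 32, -4, -256/3, 4/3, 1024/15, …
ICs: h(0) = 2, h′(0) = 32, h′′(0) = -8, h′′′(0) = -512.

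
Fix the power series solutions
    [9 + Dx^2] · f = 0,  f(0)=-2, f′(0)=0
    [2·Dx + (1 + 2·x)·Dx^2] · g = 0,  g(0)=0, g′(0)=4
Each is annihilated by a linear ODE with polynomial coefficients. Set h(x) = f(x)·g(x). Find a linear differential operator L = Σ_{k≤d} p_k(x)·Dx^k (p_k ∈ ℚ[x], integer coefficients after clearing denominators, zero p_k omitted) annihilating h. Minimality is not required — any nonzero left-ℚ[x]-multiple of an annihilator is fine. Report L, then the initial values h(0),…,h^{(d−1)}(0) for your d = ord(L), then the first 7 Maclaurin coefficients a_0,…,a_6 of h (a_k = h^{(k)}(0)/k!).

f: a_k = -2, 0, 9, 0, -27/4, 0, 81/40, …
g: a_k = 0, 4, -4, 16/3, -8, 64/5, -64/3, …
Product ⇒ symmetric product L₀, ord ≤ 4.
L = (63 + 1053·x + 3969·x^2 + 5832·x^3 + 2916·x^4) + (63 + 450·x + 972·x^2 + 648·x^3)·Dx + (25 + 270·x + 918·x^2 + 1296·x^3 + 648·x^4)·Dx^2 + (7 + 50·x + 108·x^2 + 72·x^3)·Dx^3 + (2 + 17·x + 53·x^2 + 72·x^3 + 36·x^4)·Dx^4  (order 4).
h: a_k = 0, -8, 8, 76/3, -20, -23/5, -7/3, …
ICs: h(0) = 0, h′(0) = -8, h′′(0) = 16, h′′′(0) = 152.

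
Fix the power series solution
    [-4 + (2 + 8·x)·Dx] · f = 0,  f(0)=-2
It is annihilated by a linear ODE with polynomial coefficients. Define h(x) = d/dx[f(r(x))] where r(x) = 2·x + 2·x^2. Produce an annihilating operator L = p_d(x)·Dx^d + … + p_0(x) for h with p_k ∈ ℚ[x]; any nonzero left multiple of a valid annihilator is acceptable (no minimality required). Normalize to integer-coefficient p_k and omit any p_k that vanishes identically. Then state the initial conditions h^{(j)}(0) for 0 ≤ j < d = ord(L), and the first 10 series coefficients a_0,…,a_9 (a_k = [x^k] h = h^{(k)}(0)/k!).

L = -2 + (-1 - 10·x - 24·x^2 - 16·x^3)·Dx  (order 1).
h: a_k = -8, 16, -96, 576, -3520, 21888, -137984, 879104, -5647104, 36513280, …
ICs: h(0) = -8.

f: a_k = -2, -4, 4, -8, 20, -56, 168, -528, 1716, -5720, …
L₀ from L_f via x↦r, Dx↦r'^{-1}Dx.
Derive L from L₀ (diff closure).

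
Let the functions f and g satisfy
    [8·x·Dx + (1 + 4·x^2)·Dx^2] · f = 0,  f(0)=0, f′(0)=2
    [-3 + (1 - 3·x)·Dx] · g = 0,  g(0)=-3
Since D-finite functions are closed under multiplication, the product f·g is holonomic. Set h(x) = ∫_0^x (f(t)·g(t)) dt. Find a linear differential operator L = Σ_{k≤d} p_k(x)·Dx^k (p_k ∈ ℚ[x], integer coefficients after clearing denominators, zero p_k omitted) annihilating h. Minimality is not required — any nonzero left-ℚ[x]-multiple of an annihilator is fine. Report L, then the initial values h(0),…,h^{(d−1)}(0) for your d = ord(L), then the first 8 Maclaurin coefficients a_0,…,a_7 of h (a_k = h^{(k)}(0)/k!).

f: a_k = 0, 2, 0, -8/3, 0, 32/5, 0, -128/7, …
g: a_k = -3, -9, -27, -81, -243, -729, -2187, -6561, …
f·g: L₀ = L_f ⊗_s L_g, ord ≤ 2·1.
∫: right-multiply L₀ by Dx.
L = 24·x·Dx + (6 - 8·x + 48·x^2)·Dx^2 + (-1 + 3·x - 4·x^2 + 12·x^3)·Dx^3  (order 3).
h: a_k = 0, 0, -3, -6, -23/2, -138/5, -361/5, -6498/35, …
ICs: h(0) = 0, h′(0) = 0, h′′(0) = -6.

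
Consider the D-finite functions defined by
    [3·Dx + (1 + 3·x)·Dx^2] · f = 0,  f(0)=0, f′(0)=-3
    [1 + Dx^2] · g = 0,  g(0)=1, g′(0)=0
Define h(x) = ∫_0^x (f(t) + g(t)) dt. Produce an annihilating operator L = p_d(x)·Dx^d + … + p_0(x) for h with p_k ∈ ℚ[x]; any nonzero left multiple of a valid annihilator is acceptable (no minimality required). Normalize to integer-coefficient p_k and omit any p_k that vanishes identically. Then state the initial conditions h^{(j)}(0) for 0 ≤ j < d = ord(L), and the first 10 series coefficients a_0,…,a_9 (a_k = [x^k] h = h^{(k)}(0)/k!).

L = (165 + 18·x + 27·x^2)·Dx^2 + (19 + 63·x + 27·x^2 + 27·x^3)·Dx^3 + (165 + 18·x + 27·x^2)·Dx^4 + (19 + 63·x + 27·x^2 + 27·x^3)·Dx^5  (order 5).
h: a_k = 0, 1, -3/2, 4/3, -9/4, 487/120, -81/10, 12497/720, -2187/56, 33067441/362880, …
ICs: h(0) = 0, h′(0) = 1, h′′(0) = -3, h′′′(0) = 8, h′′′′(0) = -54.

f: a_k = 0, -3, 9/2, -9, 81/4, -243/5, 243/2, -2187/7, 6561/8, -2187, …
g: a_k = 1, 0, -1/2, 0, 1/24, 0, -1/720, 0, 1/40320, 0, …
L₀ := lclm(L_f,L_g); ord L₀ ≤ 2+2.
h=∫h₀ ⇒ L = L₀·Dx.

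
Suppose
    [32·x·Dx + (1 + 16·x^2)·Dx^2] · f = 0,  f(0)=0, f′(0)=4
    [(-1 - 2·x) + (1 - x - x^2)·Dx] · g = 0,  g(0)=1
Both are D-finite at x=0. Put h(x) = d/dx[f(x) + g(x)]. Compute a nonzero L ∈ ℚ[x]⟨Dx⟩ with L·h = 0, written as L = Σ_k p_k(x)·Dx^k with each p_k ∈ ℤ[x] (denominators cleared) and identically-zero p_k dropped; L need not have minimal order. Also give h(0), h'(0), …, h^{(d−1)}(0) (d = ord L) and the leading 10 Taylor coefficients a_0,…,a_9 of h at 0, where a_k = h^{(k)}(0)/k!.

f: a_k = 0, 4, 0, -64/3, 0, 1024/5, 0, -16384/7, 0, 262144/9, …
g: a_k = 1, 1, 2, 3, 5, 8, 13, 21, 34, 55, …
h₀=f+g: left-lcm gives L₀, ord ≤ 3.
Differentiate: ansatz ord ≤ ord L₀ ⇒ L.
L = (64 - 256·x - 3904·x^2 - 6912·x^3 - 9696·x^4 - 1536·x^6) + (-25 - 24·x + 542·x^2 - 780·x^3 - 6800·x^4 - 6560·x^5 - 768·x^6 - 1536·x^7)·Dx + (2 + 17·x + 62·x^2 + 202·x^3 + 445·x^4 - 1136·x^5 - 576·x^6 - 256·x^7 - 256·x^8)·Dx^2  (order 2).
h: a_k = 5, 4, -55, 20, 1064, 78, -16237, 272, 262639, 890, …
ICs: h(0) = 5, h′(0) = 4.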